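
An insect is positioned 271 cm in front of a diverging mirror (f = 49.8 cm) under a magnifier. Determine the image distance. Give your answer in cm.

42.1 cm

For a diverging mirror, f = -49.8 cm.
Mirror equation: 1/s_i = 1/f − 1/s_o = 1/(-49.80) − 1/(271) = -0.02008 − 0.003690 = -0.02377, so s_i = -42.1 cm.
The image is virtual, upright and reduced, behind the mirror.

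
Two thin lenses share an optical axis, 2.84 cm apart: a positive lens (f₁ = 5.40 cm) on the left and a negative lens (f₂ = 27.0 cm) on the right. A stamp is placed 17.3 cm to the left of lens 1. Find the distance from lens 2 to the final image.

6.15 cm

Lens 1: 1/d_i1 = 1/f₁ − 1/d_o1 = 1/(5.40) − 1/(17.3) = 0.1274, so d_i1 = 7.850 cm.
The intermediate image is 7.850 cm to the right of lens 1, which lies 5.010 cm to the right of lens 2 — a virtual object — so d_o2 = −5.010 cm.
Lens 2 is diverging, so f₂ = −27.0 cm.
Lens 2: 1/d_i2 = 1/f₂ − 1/d_o2 = 1/(-27.0) − 1/(-5.010) = 0.1626, so d_i2 = 6.15 cm.
The final image is real, 6.15 cm to the right of lens 2 (overall magnification ≈ -0.56).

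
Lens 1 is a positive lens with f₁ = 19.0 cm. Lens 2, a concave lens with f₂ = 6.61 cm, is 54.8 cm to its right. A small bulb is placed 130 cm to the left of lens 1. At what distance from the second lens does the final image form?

5.49 cm

Lens 1: 1/d_i1 = 1/f₁ − 1/d_o1 = 1/(19.0) − 1/(130) = 0.04494, so d_i1 = 22.25 cm.
The intermediate image is 22.25 cm to the right of lens 1, which is 54.8 − (22.25) = 32.55 cm to the left of lens 2, so d_o2 = +32.55 cm.
Lens 2 is diverging, so f₂ = −6.61 cm.
Lens 2: 1/d_i2 = 1/f₂ − 1/d_o2 = 1/(-6.61) − 1/(32.55) = -0.1820, so d_i2 = -5.49 cm.
The final image is virtual, 5.49 cm to the left of lens 2 (overall magnification ≈ -0.029).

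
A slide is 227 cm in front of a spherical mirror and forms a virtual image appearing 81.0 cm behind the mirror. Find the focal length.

Virtual image ⇒ d_i = −81.0 cm.
1/f = 1/d_o + 1/d_i = 1/(227) + 1/(-81.0) = -0.007940, so f = -126 cm.
Since f is negative, the spherical mirror is convex.

f = -126 cm (convex)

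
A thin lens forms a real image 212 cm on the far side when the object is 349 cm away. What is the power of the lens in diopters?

d_i = +212 cm.
1/f = 1/d_o + 1/d_i = 1/(349) + 1/(212) = 0.007582 cm⁻¹.
f = 131.9 cm = 1.319 m, so P = 1/f = +0.758 D.

P = +0.758 D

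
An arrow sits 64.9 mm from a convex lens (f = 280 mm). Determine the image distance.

84.5 mm

Thin-lens equation: 1/d_i = 1/f − 1/d_o = 1/(280.0) − 1/(64.9) = 0.003571 − 0.01541 = -0.01184, so d_i = -84.5 mm.
The image is virtual, upright and enlarged, on the same side as the object.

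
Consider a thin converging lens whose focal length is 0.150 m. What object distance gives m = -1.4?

m = −d_i/d_o ⇒ d_i = −m·d_o.
1/f = 1/d_o + 1/d_i = 1/d_o − 1/(m·d_o) = (1 − 1/m)/d_o, so d_o = f(1 − 1/m) = (0.1500)(1 − 1/(-1.4)) = 0.257 m.

0.257 m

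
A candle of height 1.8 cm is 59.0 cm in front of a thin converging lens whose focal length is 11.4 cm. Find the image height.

1/d_i = 1/f − 1/d_o = 1/(11.40) − 1/(59.0) = 0.07077, so d_i = 14.13 cm.
m = −d_i/d_o = -0.2395.
|h_i| = |m|·h_o = 0.2395 × 1.8 = 0.431 cm. The image is real, inverted and reduced, on the far side of the lens.

0.431 cm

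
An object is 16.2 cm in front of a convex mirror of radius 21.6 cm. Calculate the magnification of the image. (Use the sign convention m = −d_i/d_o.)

f = R/2 = 21.6/2 = 10.80 cm; for a convex mirror, f = -10.80 cm.
1/d_i = 1/f − 1/d_o = 1/(-10.80) − 1/(16.2) = -0.1543, so d_i = -6.480 cm.
m = −d_i/d_o = −(-6.480)/(16.2) = +0.400.
The image is virtual, upright and reduced, behind the mirror.

m = +0.400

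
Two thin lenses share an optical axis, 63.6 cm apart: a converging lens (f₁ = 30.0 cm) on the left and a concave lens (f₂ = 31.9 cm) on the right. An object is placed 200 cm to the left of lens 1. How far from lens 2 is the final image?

Lens 1: 1/d_i1 = 1/f₁ − 1/d_o1 = 1/(30.0) − 1/(200) = 0.02833, so d_i1 = 35.29 cm.
The intermediate image is 35.29 cm to the right of lens 1, which is 63.6 − (35.29) = 28.31 cm to the left of lens 2, so d_o2 = +28.31 cm.
Lens 2 is diverging, so f₂ = −31.9 cm.
Lens 2: 1/d_i2 = 1/f₂ − 1/d_o2 = 1/(-31.9) − 1/(28.31) = -0.06667, so d_i2 = -15.0 cm.
The final image is virtual, 15.0 cm to the left of lens 2 (overall magnification ≈ -0.094).

15.0 cm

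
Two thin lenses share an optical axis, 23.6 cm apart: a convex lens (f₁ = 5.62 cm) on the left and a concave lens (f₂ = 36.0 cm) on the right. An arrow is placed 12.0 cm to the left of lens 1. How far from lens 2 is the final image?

Lens 1: 1/d_i1 = 1/f₁ − 1/d_o1 = 1/(5.62) − 1/(12.0) = 0.09460, so d_i1 = 10.57 cm.
The intermediate image is 10.57 cm to the right of lens 1, which is 23.6 − (10.57) = 13.03 cm to the left of lens 2, so d_o2 = +13.03 cm.
Lens 2 is diverging, so f₂ = −36.0 cm.
Lens 2: 1/d_i2 = 1/f₂ − 1/d_o2 = 1/(-36.0) − 1/(13.03) = -0.1045, so d_i2 = -9.57 cm.
The final image is virtual, 9.57 cm to the left of lens 2 (overall magnification ≈ -0.65).

9.57 cm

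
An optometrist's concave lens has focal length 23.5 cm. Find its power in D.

For a concave lens, f = −23.5 cm.
f = -23.5 cm = -0.235 m.
P = 1/f = 1/(-0.235 m) = -4.26 D.

P = -4.26 D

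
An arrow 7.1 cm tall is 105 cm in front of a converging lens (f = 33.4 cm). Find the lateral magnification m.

m = -0.466

1/d_i = 1/f − 1/d_o = 1/(33.40) − 1/(105) = 0.02042, so d_i = 48.98 cm.
m = −d_i/d_o = −(48.98)/(105) = -0.466.
The image is real, inverted and reduced, on the far side of the lens.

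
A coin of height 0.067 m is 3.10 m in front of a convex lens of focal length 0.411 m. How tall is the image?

1/d_i = 1/f − 1/d_o = 1/(0.4110) − 1/(3.10) = 2.111, so d_i = 0.4738 m.
m = −d_i/d_o = -0.1528.
|h_i| = |m|·h_o = 0.1528 × 0.067 = 0.0102 m. The image is real, inverted and reduced, on the far side of the lens.

0.0102 m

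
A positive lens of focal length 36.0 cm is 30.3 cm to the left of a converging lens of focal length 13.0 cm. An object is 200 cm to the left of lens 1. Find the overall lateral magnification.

Lens 1: 1/d_i1 = 1/(36.0) − 1/(200) = 0.02278, so d_i1 = 43.90 cm; m₁ = −d_i1/d_o1 = -0.2195.
d_o2 = 30.3 − (43.90) = -13.60 cm (virtual object).
Lens 2: 1/d_i2 = 1/(13.0) − 1/(-13.60) = 0.1505, so d_i2 = 6.647 cm; m₂ = −d_i2/d_o2 = +0.4887.
m = m₁·m₂ = (-0.2195)(+0.4887) = -0.107.

m = -0.107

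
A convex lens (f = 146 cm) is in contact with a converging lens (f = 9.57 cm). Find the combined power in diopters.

P = +11.1 D

P₁ = 1/f₁ = 1/(1.46 m) = +0.6849 D; P₂ = 1/f₂ = 1/(0.0957 m) = +10.45 D.
For thin lenses in contact, P = P₁ + P₂ = (+0.6849) + (+10.45) = +11.1 D.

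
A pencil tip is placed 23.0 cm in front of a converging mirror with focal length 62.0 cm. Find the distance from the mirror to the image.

Mirror equation: 1/d_i = 1/f − 1/d_o = 1/(62.00) − 1/(23.0) = 0.01613 − 0.04348 = -0.02735, so d_i = -36.6 cm.
The image is virtual, upright and enlarged, behind the mirror.

36.6 cm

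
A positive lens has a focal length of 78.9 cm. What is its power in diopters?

P = +1.27 D

f = 78.9 cm = 0.789 m.
P = 1/f = 1/(0.789 m) = +1.27 D.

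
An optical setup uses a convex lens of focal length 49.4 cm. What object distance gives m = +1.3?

m = −d_i/d_o ⇒ d_i = −m·d_o.
1/f = 1/d_o + 1/d_i = 1/d_o − 1/(m·d_o) = (1 − 1/m)/d_o, so d_o = f(1 − 1/m) = (49.40)(1 − 1/(+1.3)) = 11.4 cm.

11.4 cm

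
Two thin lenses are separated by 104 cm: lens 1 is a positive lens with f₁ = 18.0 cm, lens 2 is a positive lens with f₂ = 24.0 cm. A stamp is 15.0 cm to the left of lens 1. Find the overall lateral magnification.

m = -0.847

Lens 1: 1/d_i1 = 1/(18.0) − 1/(15.0) = -0.01111, so d_i1 = -90.00 cm; m₁ = −d_i1/d_o1 = +6.000.
d_o2 = 104 − (-90.00) = 194.0 cm.
Lens 2: 1/d_i2 = 1/(24.0) − 1/(194.0) = 0.03651, so d_i2 = 27.39 cm; m₂ = −d_i2/d_o2 = -0.1412.
m = m₁·m₂ = (+6.000)(-0.1412) = -0.847.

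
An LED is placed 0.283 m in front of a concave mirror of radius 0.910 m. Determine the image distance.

0.749 m

f = R/2 = 0.910/2 = 0.4550 m.
Mirror equation: 1/d_i = 1/f − 1/d_o = 1/(0.4550) − 1/(0.283) = 2.198 − 3.534 = -1.336, so d_i = -0.749 m.
The image is virtual, upright and enlarged, behind the mirror.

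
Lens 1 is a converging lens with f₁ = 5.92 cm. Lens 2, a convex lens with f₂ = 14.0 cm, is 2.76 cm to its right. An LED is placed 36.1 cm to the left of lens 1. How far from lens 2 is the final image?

3.30 cm

Lens 1: 1/d_i1 = 1/f₁ − 1/d_o1 = 1/(5.92) − 1/(36.1) = 0.1412, so d_i1 = 7.081 cm.
The intermediate image is 7.081 cm to the right of lens 1, which lies 4.321 cm to the right of lens 2 — a virtual object — so d_o2 = −4.321 cm.
Lens 2: 1/d_i2 = 1/f₂ − 1/d_o2 = 1/(14.0) − 1/(-4.321) = 0.3029, so d_i2 = 3.30 cm.
The final image is real, 3.30 cm to the right of lens 2 (overall magnification ≈ -0.15).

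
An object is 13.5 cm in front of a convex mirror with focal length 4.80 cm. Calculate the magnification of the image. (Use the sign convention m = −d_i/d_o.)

For a convex mirror, f = -4.80 cm.
1/d_i = 1/f − 1/d_o = 1/(-4.800) − 1/(13.5) = -0.2824, so d_i = -3.541 cm.
m = −d_i/d_o = −(-3.541)/(13.5) = +0.262.
The image is virtual, upright and reduced, behind the mirror.

m = +0.262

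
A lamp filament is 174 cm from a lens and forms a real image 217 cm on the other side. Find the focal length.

Real image ⇒ d_i = +217 cm.
1/f = 1/d_o + 1/d_i = 1/(174) + 1/(217) = 0.01036, so f = 96.6 cm.
Since f is positive, the lens is converging.

f = 96.6 cm (converging)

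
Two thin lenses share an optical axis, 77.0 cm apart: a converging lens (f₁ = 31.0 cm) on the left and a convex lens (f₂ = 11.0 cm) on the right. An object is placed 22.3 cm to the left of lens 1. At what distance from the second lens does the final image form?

Lens 1: 1/d_i1 = 1/f₁ − 1/d_o1 = 1/(31.0) − 1/(22.3) = -0.01258, so d_i1 = -79.46 cm.
The intermediate image is 79.46 cm to the left of lens 1 (virtual), which is 77.0 − (-79.46) = 156.5 cm to the left of lens 2, so d_o2 = +156.5 cm.
Lens 2: 1/d_i2 = 1/f₂ − 1/d_o2 = 1/(11.0) − 1/(156.5) = 0.08452, so d_i2 = 11.8 cm.
The final image is real, 11.8 cm to the right of lens 2 (overall magnification ≈ -0.27).

11.8 cm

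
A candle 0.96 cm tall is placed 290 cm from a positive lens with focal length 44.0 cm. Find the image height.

1/d_i = 1/f − 1/d_o = 1/(44.00) − 1/(290) = 0.01928, so d_i = 51.87 cm.
m = −d_i/d_o = -0.1789.
|h_i| = |m|·h_o = 0.1789 × 0.96 = 0.172 cm. The image is real, inverted and reduced, on the far side of the lens.

0.172 cm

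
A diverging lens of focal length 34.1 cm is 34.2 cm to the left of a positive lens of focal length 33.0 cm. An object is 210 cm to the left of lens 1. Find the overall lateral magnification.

f₁ = −34.1 cm (diverging).
Lens 1: 1/d_i1 = 1/(-34.1) − 1/(210) = -0.03409, so d_i1 = -29.34 cm; m₁ = −d_i1/d_o1 = +0.1397.
d_o2 = 34.2 − (-29.34) = 63.54 cm.
Lens 2: 1/d_i2 = 1/(33.0) − 1/(63.54) = 0.01456, so d_i2 = 68.66 cm; m₂ = −d_i2/d_o2 = -1.081.
m = m₁·m₂ = (+0.1397)(-1.081) = -0.151.

m = -0.151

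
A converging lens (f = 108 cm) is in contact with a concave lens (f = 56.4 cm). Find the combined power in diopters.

P = -0.847 D

P₁ = 1/f₁ = 1/(1.08 m) = +0.9259 D; P₂ = 1/f₂ = 1/(-0.564 m) = -1.773 D.
For thin lenses in contact, P = P₁ + P₂ = (+0.9259) + (-1.773) = -0.847 D.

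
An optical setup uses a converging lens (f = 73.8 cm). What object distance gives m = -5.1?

m = −d_i/d_o ⇒ d_i = −m·d_o.
1/f = 1/d_o + 1/d_i = 1/d_o − 1/(m·d_o) = (1 − 1/m)/d_o, so d_o = f(1 − 1/m) = (73.80)(1 − 1/(-5.1)) = 88.3 cm.

88.3 cm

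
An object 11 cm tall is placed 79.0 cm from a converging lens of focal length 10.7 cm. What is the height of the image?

1/d_i = 1/f − 1/d_o = 1/(10.70) − 1/(79.0) = 0.08080, so d_i = 12.38 cm.
m = −d_i/d_o = -0.1567.
|h_i| = |m|·h_o = 0.1567 × 11 = 1.72 cm. The image is real, inverted and reduced, on the far side of the lens.

1.72 cm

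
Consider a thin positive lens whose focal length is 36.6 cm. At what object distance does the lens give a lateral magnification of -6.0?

m = −d_i/d_o ⇒ d_i = −m·d_o.
1/f = 1/d_o + 1/d_i = 1/d_o − 1/(m·d_o) = (1 − 1/m)/d_o, so d_o = f(1 − 1/m) = (36.60)(1 − 1/(-6.0)) = 42.7 cm.

42.7 cm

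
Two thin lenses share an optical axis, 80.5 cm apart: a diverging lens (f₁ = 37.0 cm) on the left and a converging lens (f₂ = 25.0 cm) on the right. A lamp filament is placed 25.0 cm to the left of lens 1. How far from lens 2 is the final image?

33.9 cm

Lens 1 is diverging, so f₁ = −37.0 cm.
Lens 1: 1/d_i1 = 1/f₁ − 1/d_o1 = 1/(-37.0) − 1/(25.0) = -0.06703, so d_i1 = -14.92 cm.
The intermediate image is 14.92 cm to the left of lens 1 (virtual), which is 80.5 − (-14.92) = 95.42 cm to the left of lens 2, so d_o2 = +95.42 cm.
Lens 2: 1/d_i2 = 1/f₂ − 1/d_o2 = 1/(25.0) − 1/(95.42) = 0.02952, so d_i2 = 33.9 cm.
The final image is real, 33.9 cm to the right of lens 2 (overall magnification ≈ -0.21).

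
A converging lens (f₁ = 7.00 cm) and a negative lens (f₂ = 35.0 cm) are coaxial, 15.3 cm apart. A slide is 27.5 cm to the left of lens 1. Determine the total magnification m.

Lens 1: 1/d_i1 = 1/(7.00) − 1/(27.5) = 0.1065, so d_i1 = 9.390 cm; m₁ = −d_i1/d_o1 = -0.3415.
d_o2 = 15.3 − (9.390) = 5.910 cm.
f₂ = −35.0 cm (diverging).
Lens 2: 1/d_i2 = 1/(-35.0) − 1/(5.910) = -0.1978, so d_i2 = -5.056 cm; m₂ = −d_i2/d_o2 = +0.8555.
m = m₁·m₂ = (-0.3415)(+0.8555) = -0.292.

m = -0.292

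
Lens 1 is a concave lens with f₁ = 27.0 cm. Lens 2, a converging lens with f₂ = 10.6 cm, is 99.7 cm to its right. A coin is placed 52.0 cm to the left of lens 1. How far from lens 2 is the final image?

Lens 1 is diverging, so f₁ = −27.0 cm.
Lens 1: 1/d_i1 = 1/f₁ − 1/d_o1 = 1/(-27.0) − 1/(52.0) = -0.05627, so d_i1 = -17.77 cm.
The intermediate image is 17.77 cm to the left of lens 1 (virtual), which is 99.7 − (-17.77) = 117.5 cm to the left of lens 2, so d_o2 = +117.5 cm.
Lens 2: 1/d_i2 = 1/f₂ − 1/d_o2 = 1/(10.6) − 1/(117.5) = 0.08583, so d_i2 = 11.7 cm.
The final image is real, 11.7 cm to the right of lens 2 (overall magnification ≈ -0.034).

11.7 cm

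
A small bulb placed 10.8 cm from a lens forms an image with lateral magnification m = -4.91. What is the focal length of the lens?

m = −d_i/d_o ⇒ d_i = −m·d_o = −(-4.91)·(10.8) = 53.03 cm.
1/f = 1/d_o + 1/d_i = 1/(10.8) + 1/(53.03) = 0.1114, so f = 8.97 cm.
Since f is positive, the lens is converging.

f = 8.97 cm (converging)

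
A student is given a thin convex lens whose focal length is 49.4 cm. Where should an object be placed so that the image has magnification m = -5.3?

58.7 cm

m = −d_i/d_o ⇒ d_i = −m·d_o.
1/f = 1/d_o + 1/d_i = 1/d_o − 1/(m·d_o) = (1 − 1/m)/d_o, so d_o = f(1 − 1/m) = (49.40)(1 − 1/(-5.3)) = 58.7 cm.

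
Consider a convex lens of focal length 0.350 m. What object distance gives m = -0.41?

1.20 m

m = −d_i/d_o ⇒ d_i = −m·d_o.
1/f = 1/d_o + 1/d_i = 1/d_o − 1/(m·d_o) = (1 − 1/m)/d_o, so d_o = f(1 − 1/m) = (0.3500)(1 − 1/(-0.41)) = 1.20 m.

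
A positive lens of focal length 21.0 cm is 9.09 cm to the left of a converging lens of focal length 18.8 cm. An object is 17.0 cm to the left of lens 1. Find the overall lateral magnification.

m = -1.24

Lens 1: 1/d_i1 = 1/(21.0) − 1/(17.0) = -0.01120, so d_i1 = -89.25 cm; m₁ = −d_i1/d_o1 = +5.250.
d_o2 = 9.09 − (-89.25) = 98.34 cm.
Lens 2: 1/d_i2 = 1/(18.8) − 1/(98.34) = 0.04302, so d_i2 = 23.24 cm; m₂ = −d_i2/d_o2 = -0.2364.
m = m₁·m₂ = (+5.250)(-0.2364) = -1.24.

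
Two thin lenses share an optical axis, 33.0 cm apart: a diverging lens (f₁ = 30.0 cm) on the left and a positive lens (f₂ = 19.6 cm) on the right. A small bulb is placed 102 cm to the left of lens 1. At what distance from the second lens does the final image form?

30.1 cm

Lens 1 is diverging, so f₁ = −30.0 cm.
Lens 1: 1/d_i1 = 1/f₁ − 1/d_o1 = 1/(-30.0) − 1/(102) = -0.04314, so d_i1 = -23.18 cm.
The intermediate image is 23.18 cm to the left of lens 1 (virtual), which is 33.0 − (-23.18) = 56.18 cm to the left of lens 2, so d_o2 = +56.18 cm.
Lens 2: 1/d_i2 = 1/f₂ − 1/d_o2 = 1/(19.6) − 1/(56.18) = 0.03322, so d_i2 = 30.1 cm.
The final image is real, 30.1 cm to the right of lens 2 (overall magnification ≈ -0.12).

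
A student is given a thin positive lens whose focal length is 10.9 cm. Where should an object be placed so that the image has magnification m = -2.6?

15.1 cm

m = −d_i/d_o ⇒ d_i = −m·d_o.
1/f = 1/d_o + 1/d_i = 1/d_o − 1/(m·d_o) = (1 − 1/m)/d_o, so d_o = f(1 − 1/m) = (10.90)(1 − 1/(-2.6)) = 15.1 cm.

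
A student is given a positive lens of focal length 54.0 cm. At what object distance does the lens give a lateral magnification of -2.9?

72.6 cm

m = −d_i/d_o ⇒ d_i = −m·d_o.
1/f = 1/d_o + 1/d_i = 1/d_o − 1/(m·d_o) = (1 − 1/m)/d_o, so d_o = f(1 − 1/m) = (54.00)(1 − 1/(-2.9)) = 72.6 cm.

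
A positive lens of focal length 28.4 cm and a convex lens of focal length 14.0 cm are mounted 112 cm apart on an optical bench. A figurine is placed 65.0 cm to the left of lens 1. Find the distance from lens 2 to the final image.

18.1 cm

Lens 1: 1/d_i1 = 1/f₁ − 1/d_o1 = 1/(28.4) − 1/(65.0) = 0.01983, so d_i1 = 50.44 cm.
The intermediate image is 50.44 cm to the right of lens 1, which is 112 − (50.44) = 61.56 cm to the left of lens 2, so d_o2 = +61.56 cm.
Lens 2: 1/d_i2 = 1/f₂ − 1/d_o2 = 1/(14.0) − 1/(61.56) = 0.05518, so d_i2 = 18.1 cm.
The final image is real, 18.1 cm to the right of lens 2 (overall magnification ≈ 0.23).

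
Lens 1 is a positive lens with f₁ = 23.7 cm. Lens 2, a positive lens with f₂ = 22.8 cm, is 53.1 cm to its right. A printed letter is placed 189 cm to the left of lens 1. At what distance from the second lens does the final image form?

185 cm

Lens 1: 1/d_i1 = 1/f₁ − 1/d_o1 = 1/(23.7) − 1/(189) = 0.03690, so d_i1 = 27.10 cm.
The intermediate image is 27.10 cm to the right of lens 1, which is 53.1 − (27.10) = 26.00 cm to the left of lens 2, so d_o2 = +26.00 cm.
Lens 2: 1/d_i2 = 1/f₂ − 1/d_o2 = 1/(22.8) − 1/(26.00) = 0.005398, so d_i2 = 185 cm.
The final image is real, 185 cm to the right of lens 2 (overall magnification ≈ 1.0).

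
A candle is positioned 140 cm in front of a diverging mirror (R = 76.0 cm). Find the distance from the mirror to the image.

f = R/2 = 76.0/2 = 38.00 cm; for a diverging mirror, f = -38.00 cm.
Mirror equation: 1/q = 1/f − 1/p = 1/(-38.00) − 1/(140) = -0.02632 − 0.007143 = -0.03346, so q = -29.9 cm.
The image is virtual, upright and reduced, behind the mirror.

29.9 cm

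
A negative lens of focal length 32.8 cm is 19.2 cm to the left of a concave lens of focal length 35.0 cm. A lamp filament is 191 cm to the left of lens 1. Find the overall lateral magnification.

f₁ = −32.8 cm (diverging).
Lens 1: 1/d_i1 = 1/(-32.8) − 1/(191) = -0.03572, so d_i1 = -27.99 cm; m₁ = −d_i1/d_o1 = +0.1465.
d_o2 = 19.2 − (-27.99) = 47.19 cm.
f₂ = −35.0 cm (diverging).
Lens 2: 1/d_i2 = 1/(-35.0) − 1/(47.19) = -0.04976, so d_i2 = -20.10 cm; m₂ = −d_i2/d_o2 = +0.4258.
m = m₁·m₂ = (+0.1465)(+0.4258) = +0.0624.

m = +0.0624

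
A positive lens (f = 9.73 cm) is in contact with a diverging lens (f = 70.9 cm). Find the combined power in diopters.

P = +8.87 D

P₁ = 1/f₁ = 1/(0.0973 m) = +10.28 D; P₂ = 1/f₂ = 1/(-0.709 m) = -1.410 D.
For thin lenses in contact, P = P₁ + P₂ = (+10.28) + (-1.410) = +8.87 D.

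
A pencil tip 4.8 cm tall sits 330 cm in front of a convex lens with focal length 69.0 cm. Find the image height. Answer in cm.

1.27 cm

1/d_i = 1/f − 1/d_o = 1/(69.00) − 1/(330) = 0.01146, so d_i = 87.24 cm.
m = −d_i/d_o = -0.2644.
|h_i| = |m|·h_o = 0.2644 × 4.8 = 1.27 cm. The image is real, inverted and reduced, on the far side of the lens.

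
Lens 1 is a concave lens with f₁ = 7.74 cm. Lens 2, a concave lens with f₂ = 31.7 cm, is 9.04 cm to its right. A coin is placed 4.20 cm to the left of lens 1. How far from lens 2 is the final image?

8.58 cm

Lens 1 is diverging, so f₁ = −7.74 cm.
Lens 1: 1/d_i1 = 1/f₁ − 1/d_o1 = 1/(-7.74) − 1/(4.20) = -0.3673, so d_i1 = -2.723 cm.
The intermediate image is 2.723 cm to the left of lens 1 (virtual), which is 9.04 − (-2.723) = 11.76 cm to the left of lens 2, so d_o2 = +11.76 cm.
Lens 2 is diverging, so f₂ = −31.7 cm.
Lens 2: 1/d_i2 = 1/f₂ − 1/d_o2 = 1/(-31.7) − 1/(11.76) = -0.1166, so d_i2 = -8.58 cm.
The final image is virtual, 8.58 cm to the left of lens 2 (overall magnification ≈ 0.47).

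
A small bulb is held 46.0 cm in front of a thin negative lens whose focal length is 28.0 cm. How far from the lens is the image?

17.4 cm

For a negative lens, f = -28.0 cm.
Thin-lens equation: 1/s_i = 1/f − 1/s_o = 1/(-28.00) − 1/(46.0) = -0.03571 − 0.02174 = -0.05745, so s_i = -17.4 cm.
The image is virtual, upright and reduced, on the same side as the object.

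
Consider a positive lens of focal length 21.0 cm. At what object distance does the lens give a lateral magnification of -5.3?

m = −d_i/d_o ⇒ d_i = −m·d_o.
1/f = 1/d_o + 1/d_i = 1/d_o − 1/(m·d_o) = (1 − 1/m)/d_o, so d_o = f(1 − 1/m) = (21.00)(1 − 1/(-5.3)) = 25.0 cm.

25.0 cm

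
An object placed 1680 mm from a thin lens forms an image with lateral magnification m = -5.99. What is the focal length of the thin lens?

f = 1440 mm (converging)

m = −d_i/d_o ⇒ d_i = −m·d_o = −(-5.99)·(1680) = 10060 mm.
1/f = 1/d_o + 1/d_i = 1/(1680) + 1/(10060) = 0.0006946, so f = 1440 mm.
Since f is positive, the thin lens is converging.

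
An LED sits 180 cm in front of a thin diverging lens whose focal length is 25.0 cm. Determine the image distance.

For a diverging lens, f = -25.0 cm.
Thin-lens equation: 1/s_i = 1/f − 1/s_o = 1/(-25.00) − 1/(180) = -0.04000 − 0.005556 = -0.04556, so s_i = -22.0 cm.
The image is virtual, upright and reduced, on the same side as the object.

22.0 cm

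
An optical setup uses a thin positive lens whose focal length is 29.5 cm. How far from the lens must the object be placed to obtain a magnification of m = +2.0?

m = −d_i/d_o ⇒ d_i = −m·d_o.
1/f = 1/d_o + 1/d_i = 1/d_o − 1/(m·d_o) = (1 − 1/m)/d_o, so d_o = f(1 − 1/m) = (29.50)(1 − 1/(+2.0)) = 14.8 cm.

14.8 cm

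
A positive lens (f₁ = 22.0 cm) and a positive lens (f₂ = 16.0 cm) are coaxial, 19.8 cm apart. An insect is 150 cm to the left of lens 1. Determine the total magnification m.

m = -0.125

Lens 1: 1/d_i1 = 1/(22.0) − 1/(150) = 0.03879, so d_i1 = 25.78 cm; m₁ = −d_i1/d_o1 = -0.1719.
d_o2 = 19.8 − (25.78) = -5.980 cm (virtual object).
Lens 2: 1/d_i2 = 1/(16.0) − 1/(-5.980) = 0.2297, so d_i2 = 4.353 cm; m₂ = −d_i2/d_o2 = +0.7279.
m = m₁·m₂ = (-0.1719)(+0.7279) = -0.125.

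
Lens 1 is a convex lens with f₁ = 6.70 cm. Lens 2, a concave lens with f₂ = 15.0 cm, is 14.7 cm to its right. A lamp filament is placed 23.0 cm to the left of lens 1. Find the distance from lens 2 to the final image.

3.89 cm

Lens 1: 1/d_i1 = 1/f₁ − 1/d_o1 = 1/(6.70) − 1/(23.0) = 0.1058, so d_i1 = 9.454 cm.
The intermediate image is 9.454 cm to the right of lens 1, which is 14.7 − (9.454) = 5.246 cm to the left of lens 2, so d_o2 = +5.246 cm.
Lens 2 is diverging, so f₂ = −15.0 cm.
Lens 2: 1/d_i2 = 1/f₂ − 1/d_o2 = 1/(-15.0) − 1/(5.246) = -0.2573, so d_i2 = -3.89 cm.
The final image is virtual, 3.89 cm to the left of lens 2 (overall magnification ≈ -0.30).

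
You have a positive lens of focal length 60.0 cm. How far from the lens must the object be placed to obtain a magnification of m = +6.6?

m = −d_i/d_o ⇒ d_i = −m·d_o.
1/f = 1/d_o + 1/d_i = 1/d_o − 1/(m·d_o) = (1 − 1/m)/d_o, so d_o = f(1 − 1/m) = (60.00)(1 − 1/(+6.6)) = 50.9 cm.

50.9 cm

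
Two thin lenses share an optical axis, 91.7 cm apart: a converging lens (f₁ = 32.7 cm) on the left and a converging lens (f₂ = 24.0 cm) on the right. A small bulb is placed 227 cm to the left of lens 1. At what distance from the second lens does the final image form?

43.5 cm

Lens 1: 1/d_i1 = 1/f₁ − 1/d_o1 = 1/(32.7) − 1/(227) = 0.02618, so d_i1 = 38.20 cm.
The intermediate image is 38.20 cm to the right of lens 1, which is 91.7 − (38.20) = 53.50 cm to the left of lens 2, so d_o2 = +53.50 cm.
Lens 2: 1/d_i2 = 1/f₂ − 1/d_o2 = 1/(24.0) − 1/(53.50) = 0.02298, so d_i2 = 43.5 cm.
The final image is real, 43.5 cm to the right of lens 2 (overall magnification ≈ 0.14).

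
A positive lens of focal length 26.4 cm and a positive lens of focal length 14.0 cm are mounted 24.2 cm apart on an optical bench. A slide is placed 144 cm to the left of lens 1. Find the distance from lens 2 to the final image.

Lens 1: 1/d_i1 = 1/f₁ − 1/d_o1 = 1/(26.4) − 1/(144) = 0.03093, so d_i1 = 32.33 cm.
The intermediate image is 32.33 cm to the right of lens 1, which lies 8.130 cm to the right of lens 2 — a virtual object — so d_o2 = −8.130 cm.
Lens 2: 1/d_i2 = 1/f₂ − 1/d_o2 = 1/(14.0) − 1/(-8.130) = 0.1944, so d_i2 = 5.14 cm.
The final image is real, 5.14 cm to the right of lens 2 (overall magnification ≈ -0.14).

5.14 cm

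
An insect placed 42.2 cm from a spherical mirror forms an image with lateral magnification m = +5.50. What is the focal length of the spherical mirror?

m = −d_i/d_o ⇒ d_i = −m·d_o = −(+5.50)·(42.2) = -232.1 cm.
1/f = 1/d_o + 1/d_i = 1/(42.2) + 1/(-232.1) = 0.01939, so f = 51.6 cm.
Since f is positive, the spherical mirror is concave.

f = 51.6 cm (concave)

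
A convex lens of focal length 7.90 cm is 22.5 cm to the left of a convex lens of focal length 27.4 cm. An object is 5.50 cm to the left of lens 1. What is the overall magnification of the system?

Lens 1: 1/d_i1 = 1/(7.90) − 1/(5.50) = -0.05524, so d_i1 = -18.10 cm; m₁ = −d_i1/d_o1 = +3.291.
d_o2 = 22.5 − (-18.10) = 40.60 cm.
Lens 2: 1/d_i2 = 1/(27.4) − 1/(40.60) = 0.01187, so d_i2 = 84.28 cm; m₂ = −d_i2/d_o2 = -2.076.
m = m₁·m₂ = (+3.291)(-2.076) = -6.83.

m = -6.83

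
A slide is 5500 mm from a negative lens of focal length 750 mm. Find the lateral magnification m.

m = +0.120

For a negative lens, f = -750 mm.
1/d_i = 1/f − 1/d_o = 1/(-750.0) − 1/(5500) = -0.001515, so d_i = -660.0 mm.
m = −d_i/d_o = −(-660.0)/(5500) = +0.120.
The image is virtual, upright and reduced, on the same side as the object.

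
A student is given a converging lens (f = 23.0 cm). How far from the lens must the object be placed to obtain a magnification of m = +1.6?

m = −d_i/d_o ⇒ d_i = −m·d_o.
1/f = 1/d_o + 1/d_i = 1/d_o − 1/(m·d_o) = (1 − 1/m)/d_o, so d_o = f(1 − 1/m) = (23.00)(1 − 1/(+1.6)) = 8.62 cm.

8.62 cm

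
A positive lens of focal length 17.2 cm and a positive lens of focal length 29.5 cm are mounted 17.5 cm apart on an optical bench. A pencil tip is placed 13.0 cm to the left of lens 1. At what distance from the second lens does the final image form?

50.6 cm

Lens 1: 1/d_i1 = 1/f₁ − 1/d_o1 = 1/(17.2) − 1/(13.0) = -0.01878, so d_i1 = -53.24 cm.
The intermediate image is 53.24 cm to the left of lens 1 (virtual), which is 17.5 − (-53.24) = 70.74 cm to the left of lens 2, so d_o2 = +70.74 cm.
Lens 2: 1/d_i2 = 1/f₂ − 1/d_o2 = 1/(29.5) − 1/(70.74) = 0.01976, so d_i2 = 50.6 cm.
The final image is real, 50.6 cm to the right of lens 2 (overall magnification ≈ -2.9).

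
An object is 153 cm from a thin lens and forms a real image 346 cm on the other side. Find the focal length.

f = 106 cm (converging)

Real image ⇒ d_i = +346 cm.
1/f = 1/d_o + 1/d_i = 1/(153) + 1/(346) = 0.009426, so f = 106 cm.
Since f is positive, the thin lens is converging.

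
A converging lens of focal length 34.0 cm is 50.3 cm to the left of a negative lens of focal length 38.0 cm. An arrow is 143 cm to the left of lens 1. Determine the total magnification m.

Lens 1: 1/d_i1 = 1/(34.0) − 1/(143) = 0.02242, so d_i1 = 44.61 cm; m₁ = −d_i1/d_o1 = -0.3120.
d_o2 = 50.3 − (44.61) = 5.690 cm.
f₂ = −38.0 cm (diverging).
Lens 2: 1/d_i2 = 1/(-38.0) − 1/(5.690) = -0.2021, so d_i2 = -4.949 cm; m₂ = −d_i2/d_o2 = +0.8698.
m = m₁·m₂ = (-0.3120)(+0.8698) = -0.271.

m = -0.271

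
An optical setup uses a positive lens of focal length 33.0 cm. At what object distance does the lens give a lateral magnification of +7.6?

m = −d_i/d_o ⇒ d_i = −m·d_o.
1/f = 1/d_o + 1/d_i = 1/d_o − 1/(m·d_o) = (1 − 1/m)/d_o, so d_o = f(1 − 1/m) = (33.00)(1 − 1/(+7.6)) = 28.7 cm.

28.7 cm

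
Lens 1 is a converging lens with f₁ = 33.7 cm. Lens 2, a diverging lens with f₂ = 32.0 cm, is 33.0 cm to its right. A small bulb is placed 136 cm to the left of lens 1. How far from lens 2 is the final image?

Lens 1: 1/d_i1 = 1/f₁ − 1/d_o1 = 1/(33.7) − 1/(136) = 0.02232, so d_i1 = 44.80 cm.
The intermediate image is 44.80 cm to the right of lens 1, which lies 11.80 cm to the right of lens 2 — a virtual object — so d_o2 = −11.80 cm.
Lens 2 is diverging, so f₂ = −32.0 cm.
Lens 2: 1/d_i2 = 1/f₂ − 1/d_o2 = 1/(-32.0) − 1/(-11.80) = 0.05350, so d_i2 = 18.7 cm.
The final image is real, 18.7 cm to the right of lens 2 (overall magnification ≈ -0.52).

18.7 cm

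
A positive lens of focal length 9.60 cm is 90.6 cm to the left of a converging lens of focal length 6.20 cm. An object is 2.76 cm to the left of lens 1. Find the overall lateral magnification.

m = -0.0986

Lens 1: 1/d_i1 = 1/(9.60) − 1/(2.76) = -0.2582, so d_i1 = -3.874 cm; m₁ = −d_i1/d_o1 = +1.404.
d_o2 = 90.6 − (-3.874) = 94.47 cm.
Lens 2: 1/d_i2 = 1/(6.20) − 1/(94.47) = 0.1507, so d_i2 = 6.635 cm; m₂ = −d_i2/d_o2 = -0.07024.
m = m₁·m₂ = (+1.404)(-0.07024) = -0.0986.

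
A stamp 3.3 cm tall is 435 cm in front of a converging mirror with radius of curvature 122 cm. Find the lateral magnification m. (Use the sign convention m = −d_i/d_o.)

m = -0.163

f = R/2 = 122/2 = 61.00 cm.
1/d_i = 1/f − 1/d_o = 1/(61.00) − 1/(435) = 0.01409, so d_i = 70.95 cm.
m = −d_i/d_o = −(70.95)/(435) = -0.163.
The image is real, inverted and reduced, in front of the mirror.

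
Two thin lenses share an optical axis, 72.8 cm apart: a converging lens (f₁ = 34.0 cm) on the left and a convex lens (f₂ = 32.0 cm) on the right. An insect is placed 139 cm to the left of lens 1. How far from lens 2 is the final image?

211 cm

Lens 1: 1/d_i1 = 1/f₁ − 1/d_o1 = 1/(34.0) − 1/(139) = 0.02222, so d_i1 = 45.01 cm.
The intermediate image is 45.01 cm to the right of lens 1, which is 72.8 − (45.01) = 27.79 cm to the left of lens 2, so d_o2 = +27.79 cm.
Lens 2: 1/d_i2 = 1/f₂ − 1/d_o2 = 1/(32.0) − 1/(27.79) = -0.004734, so d_i2 = -211 cm.
The final image is virtual, 211 cm to the left of lens 2 (overall magnification ≈ -2.5).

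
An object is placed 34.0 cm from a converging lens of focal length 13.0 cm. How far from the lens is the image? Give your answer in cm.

21.0 cm

Thin-lens equation: 1/q = 1/f − 1/p = 1/(13.00) − 1/(34.0) = 0.07692 − 0.02941 = 0.04751, so q = 21.0 cm.
The image is real, inverted and reduced, on the far side of the lens.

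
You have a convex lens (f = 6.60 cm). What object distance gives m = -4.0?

8.25 cm

m = −d_i/d_o ⇒ d_i = −m·d_o.
1/f = 1/d_o + 1/d_i = 1/d_o − 1/(m·d_o) = (1 − 1/m)/d_o, so d_o = f(1 − 1/m) = (6.600)(1 − 1/(-4.0)) = 8.25 cm.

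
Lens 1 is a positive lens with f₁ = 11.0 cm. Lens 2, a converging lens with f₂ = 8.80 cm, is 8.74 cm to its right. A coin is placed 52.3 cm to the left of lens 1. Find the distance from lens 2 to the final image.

Lens 1: 1/d_i1 = 1/f₁ − 1/d_o1 = 1/(11.0) − 1/(52.3) = 0.07179, so d_i1 = 13.93 cm.
The intermediate image is 13.93 cm to the right of lens 1, which lies 5.190 cm to the right of lens 2 — a virtual object — so d_o2 = −5.190 cm.
Lens 2: 1/d_i2 = 1/f₂ − 1/d_o2 = 1/(8.80) − 1/(-5.190) = 0.3063, so d_i2 = 3.26 cm.
The final image is real, 3.26 cm to the right of lens 2 (overall magnification ≈ -0.17).

3.26 cm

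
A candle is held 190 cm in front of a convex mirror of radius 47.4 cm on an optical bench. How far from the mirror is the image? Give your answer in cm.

f = R/2 = 47.4/2 = 23.70 cm; for a convex mirror, f = -23.70 cm.
Mirror equation: 1/v = 1/f − 1/u = 1/(-23.70) − 1/(190) = -0.04219 − 0.005263 = -0.04746, so v = -21.1 cm.
The image is virtual, upright and reduced, behind the mirror.

21.1 cm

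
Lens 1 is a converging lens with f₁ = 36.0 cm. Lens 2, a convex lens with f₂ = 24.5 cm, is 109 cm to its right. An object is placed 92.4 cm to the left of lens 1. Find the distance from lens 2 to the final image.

Lens 1: 1/d_i1 = 1/f₁ − 1/d_o1 = 1/(36.0) − 1/(92.4) = 0.01696, so d_i1 = 58.98 cm.
The intermediate image is 58.98 cm to the right of lens 1, which is 109 − (58.98) = 50.02 cm to the left of lens 2, so d_o2 = +50.02 cm.
Lens 2: 1/d_i2 = 1/f₂ − 1/d_o2 = 1/(24.5) − 1/(50.02) = 0.02082, so d_i2 = 48.0 cm.
The final image is real, 48.0 cm to the right of lens 2 (overall magnification ≈ 0.61).

48.0 cm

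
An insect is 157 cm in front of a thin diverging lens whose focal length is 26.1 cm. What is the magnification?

m = +0.143

For a diverging lens, f = -26.1 cm.
1/d_i = 1/f − 1/d_o = 1/(-26.10) − 1/(157) = -0.04468, so d_i = -22.38 cm.
m = −d_i/d_o = −(-22.38)/(157) = +0.143.
The image is virtual, upright and reduced, on the same side as the object.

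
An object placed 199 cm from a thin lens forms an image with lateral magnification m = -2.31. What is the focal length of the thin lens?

m = −d_i/d_o ⇒ d_i = −m·d_o = −(-2.31)·(199) = 459.7 cm.
1/f = 1/d_o + 1/d_i = 1/(199) + 1/(459.7) = 0.007200, so f = 139 cm.
Since f is positive, the thin lens is converging.

f = 139 cm (converging)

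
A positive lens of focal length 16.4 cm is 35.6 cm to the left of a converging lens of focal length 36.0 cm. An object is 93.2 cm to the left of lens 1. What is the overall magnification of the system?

m = -0.379

Lens 1: 1/d_i1 = 1/(16.4) − 1/(93.2) = 0.05025, so d_i1 = 19.90 cm; m₁ = −d_i1/d_o1 = -0.2135.
d_o2 = 35.6 − (19.90) = 15.70 cm.
Lens 2: 1/d_i2 = 1/(36.0) − 1/(15.70) = -0.03592, so d_i2 = -27.84 cm; m₂ = −d_i2/d_o2 = +1.773.
m = m₁·m₂ = (-0.2135)(+1.773) = -0.379.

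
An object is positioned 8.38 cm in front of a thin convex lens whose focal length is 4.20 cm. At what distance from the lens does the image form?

8.42 cm

Thin-lens equation: 1/v = 1/f − 1/u = 1/(4.200) − 1/(8.38) = 0.2381 − 0.1193 = 0.1188, so v = 8.42 cm.
The image is real, inverted and enlarged, on the far side of the lens.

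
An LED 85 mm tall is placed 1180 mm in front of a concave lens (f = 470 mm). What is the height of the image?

24.2 mm

For a concave lens, f = -470 mm.
1/d_i = 1/f − 1/d_o = 1/(-470.0) − 1/(1180) = -0.002975, so d_i = -336.1 mm.
m = −d_i/d_o = +0.2848.
|h_i| = |m|·h_o = 0.2848 × 85 = 24.2 mm. The image is virtual, upright and reduced, on the same side as the object.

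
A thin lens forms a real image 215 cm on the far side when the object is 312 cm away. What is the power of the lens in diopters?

P = +0.786 D

d_i = +215 cm.
1/f = 1/d_o + 1/d_i = 1/(312) + 1/(215) = 0.007856 cm⁻¹.
f = 127.3 cm = 1.273 m, so P = 1/f = +0.786 D.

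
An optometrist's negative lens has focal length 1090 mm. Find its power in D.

For a negative lens, f = −1090 mm.
f = -109 cm = -1.09 m.
P = 1/f = 1/(-1.09 m) = -0.917 D.

P = -0.917 D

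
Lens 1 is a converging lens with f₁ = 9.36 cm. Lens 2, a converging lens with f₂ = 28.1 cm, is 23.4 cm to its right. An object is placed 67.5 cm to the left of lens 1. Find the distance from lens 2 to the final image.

22.6 cm

Lens 1: 1/d_i1 = 1/f₁ − 1/d_o1 = 1/(9.36) − 1/(67.5) = 0.09202, so d_i1 = 10.87 cm.
The intermediate image is 10.87 cm to the right of lens 1, which is 23.4 − (10.87) = 12.53 cm to the left of lens 2, so d_o2 = +12.53 cm.
Lens 2: 1/d_i2 = 1/f₂ − 1/d_o2 = 1/(28.1) − 1/(12.53) = -0.04422, so d_i2 = -22.6 cm.
The final image is virtual, 22.6 cm to the left of lens 2 (overall magnification ≈ -0.29).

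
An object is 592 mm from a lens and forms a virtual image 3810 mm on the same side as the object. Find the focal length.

Virtual image ⇒ d_i = −3810 mm.
1/f = 1/d_o + 1/d_i = 1/(592) + 1/(-3810) = 0.001427, so f = 701 mm.
Since f is positive, the lens is converging.

f = 701 mm (converging)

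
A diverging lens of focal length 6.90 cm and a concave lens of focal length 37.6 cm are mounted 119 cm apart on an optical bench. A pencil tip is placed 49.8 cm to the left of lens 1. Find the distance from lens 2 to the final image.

Lens 1 is diverging, so f₁ = −6.90 cm.
Lens 1: 1/d_i1 = 1/f₁ − 1/d_o1 = 1/(-6.90) − 1/(49.8) = -0.1650, so d_i1 = -6.060 cm.
The intermediate image is 6.060 cm to the left of lens 1 (virtual), which is 119 − (-6.060) = 125.1 cm to the left of lens 2, so d_o2 = +125.1 cm.
Lens 2 is diverging, so f₂ = −37.6 cm.
Lens 2: 1/d_i2 = 1/f₂ − 1/d_o2 = 1/(-37.6) − 1/(125.1) = -0.03459, so d_i2 = -28.9 cm.
The final image is virtual, 28.9 cm to the left of lens 2 (overall magnification ≈ 0.028).

28.9 cm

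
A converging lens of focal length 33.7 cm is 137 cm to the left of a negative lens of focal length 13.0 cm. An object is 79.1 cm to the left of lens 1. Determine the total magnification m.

m = -0.106

Lens 1: 1/d_i1 = 1/(33.7) − 1/(79.1) = 0.01703, so d_i1 = 58.72 cm; m₁ = −d_i1/d_o1 = -0.7424.
d_o2 = 137 − (58.72) = 78.28 cm.
f₂ = −13.0 cm (diverging).
Lens 2: 1/d_i2 = 1/(-13.0) − 1/(78.28) = -0.08970, so d_i2 = -11.15 cm; m₂ = −d_i2/d_o2 = +0.1424.
m = m₁·m₂ = (-0.7424)(+0.1424) = -0.106.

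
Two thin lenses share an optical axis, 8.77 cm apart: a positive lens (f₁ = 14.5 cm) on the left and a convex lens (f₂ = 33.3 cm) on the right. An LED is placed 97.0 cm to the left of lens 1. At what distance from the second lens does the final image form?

Lens 1: 1/d_i1 = 1/f₁ − 1/d_o1 = 1/(14.5) − 1/(97.0) = 0.05866, so d_i1 = 17.05 cm.
The intermediate image is 17.05 cm to the right of lens 1, which lies 8.280 cm to the right of lens 2 — a virtual object — so d_o2 = −8.280 cm.
Lens 2: 1/d_i2 = 1/f₂ − 1/d_o2 = 1/(33.3) − 1/(-8.280) = 0.1508, so d_i2 = 6.63 cm.
The final image is real, 6.63 cm to the right of lens 2 (overall magnification ≈ -0.14).

6.63 cm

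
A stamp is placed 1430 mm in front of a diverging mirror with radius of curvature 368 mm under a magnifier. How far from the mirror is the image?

163 mm

f = R/2 = 368/2 = 184.0 mm; for a diverging mirror, f = -184.0 mm.
Mirror equation: 1/d_i = 1/f − 1/d_o = 1/(-184.0) − 1/(1430) = -0.005435 − 0.0006993 = -0.006134, so d_i = -163 mm.
The image is virtual, upright and reduced, behind the mirror.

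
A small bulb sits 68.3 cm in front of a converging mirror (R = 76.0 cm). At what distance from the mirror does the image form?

85.7 cm

f = R/2 = 76.0/2 = 38.00 cm.
Mirror equation: 1/q = 1/f − 1/p = 1/(38.00) − 1/(68.3) = 0.02632 − 0.01464 = 0.01167, so q = 85.7 cm.
The image is real, inverted and enlarged, in front of the mirror.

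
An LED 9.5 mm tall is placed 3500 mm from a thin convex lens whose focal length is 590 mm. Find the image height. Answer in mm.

1/d_i = 1/f − 1/d_o = 1/(590.0) − 1/(3500) = 0.001409, so d_i = 709.6 mm.
m = −d_i/d_o = -0.2027.
|h_i| = |m|·h_o = 0.2027 × 9.5 = 1.93 mm. The image is real, inverted and reduced, on the far side of the lens.

1.93 mm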